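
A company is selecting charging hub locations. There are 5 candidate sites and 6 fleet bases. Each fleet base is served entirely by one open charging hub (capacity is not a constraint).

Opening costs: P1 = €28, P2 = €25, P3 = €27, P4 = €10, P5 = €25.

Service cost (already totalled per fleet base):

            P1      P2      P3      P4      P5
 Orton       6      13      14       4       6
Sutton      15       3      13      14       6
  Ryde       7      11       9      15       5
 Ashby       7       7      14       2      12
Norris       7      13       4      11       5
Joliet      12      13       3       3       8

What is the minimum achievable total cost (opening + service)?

Minimum total cost: 59

For any fixed open set, each fleet base goes to its cheapest open site; total = fixed + service.
{P4}: Orton→P4 4, Sutton→P4 14, Ryde→P4 15, Ashby→P4 2, Norris→P4 11, Joliet→P4 3. Service 49; fixed 10; total 59.
{P4, P5}: Orton→P4 4, Sutton→P5 6, Ryde→P5 5, Ashby→P4 2, Norris→P5 5, Joliet→P4 3. Service 25; fixed 35; total 60.
{P5}: service 42 + fixed 25 = 67
{P1, P2, P3, P4, P5}: service 21 + fixed 115 = 136
No other subset beats 59.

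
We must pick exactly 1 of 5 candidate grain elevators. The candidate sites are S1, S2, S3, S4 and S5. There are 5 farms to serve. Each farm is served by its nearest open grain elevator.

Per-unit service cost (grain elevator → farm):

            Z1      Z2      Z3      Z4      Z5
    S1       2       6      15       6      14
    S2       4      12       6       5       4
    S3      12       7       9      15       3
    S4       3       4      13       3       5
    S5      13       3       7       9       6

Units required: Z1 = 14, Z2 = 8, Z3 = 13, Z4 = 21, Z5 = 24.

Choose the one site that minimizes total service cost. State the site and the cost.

With exactly 1 open, each farm uses its cheapest among the chosen.
{S4}: Z1→S4 3·14=42, Z2→S4 4·8=32, Z3→S4 13·13=169, Z4→S4 3·21=63, Z5→S4 5·24=120. Service cost 426.
{S2}: service cost 431
{S5}: service cost 630
Among all 5 size-1 choices, {S4} is lowest.

Choose S4 only; total service cost 426.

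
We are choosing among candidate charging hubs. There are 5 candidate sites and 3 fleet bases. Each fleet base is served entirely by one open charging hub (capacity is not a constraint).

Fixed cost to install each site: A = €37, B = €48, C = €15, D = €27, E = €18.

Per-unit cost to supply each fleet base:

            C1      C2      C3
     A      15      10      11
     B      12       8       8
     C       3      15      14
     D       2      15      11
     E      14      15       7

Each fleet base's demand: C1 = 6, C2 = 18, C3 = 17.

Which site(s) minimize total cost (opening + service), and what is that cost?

Open B and C; minimum total cost 361.

For any fixed open set, each fleet base goes to its cheapest open site; total = fixed + service.
{B, C}: C1→C 3·6=18, C2→B 8·18=144, C3→B 8·17=136. Service 298; fixed 63; total 361.
{B, C, E}: C1→C 3·6=18, C2→B 8·18=144, C3→E 7·17=119. Service 281; fixed 81; total 362.
{B, D}: service 292 + fixed 75 = 367
{A, B, C, D, E}: service 275 + fixed 145 = 420
No other subset beats 361.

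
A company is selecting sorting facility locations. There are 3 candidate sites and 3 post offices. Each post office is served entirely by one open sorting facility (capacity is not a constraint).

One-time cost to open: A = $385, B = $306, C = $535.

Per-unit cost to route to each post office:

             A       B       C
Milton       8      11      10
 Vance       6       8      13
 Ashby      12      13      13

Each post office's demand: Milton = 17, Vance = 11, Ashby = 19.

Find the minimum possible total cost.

For any fixed open set, each post office goes to its cheapest open site; total = fixed + service.
{A}: Milton→A 8·17=136, Vance→A 6·11=66, Ashby→A 12·19=228. Service 430; fixed 385; total 815.
{B}: Milton→B 11·17=187, Vance→B 8·11=88, Ashby→B 13·19=247. Service 522; fixed 306; total 828.
{C}: service 560 + fixed 535 = 1095
{A, B, C}: service 430 + fixed 1226 = 1656
(All 7 nonempty subsets were checked; A only is lowest.)

Minimum total cost: 815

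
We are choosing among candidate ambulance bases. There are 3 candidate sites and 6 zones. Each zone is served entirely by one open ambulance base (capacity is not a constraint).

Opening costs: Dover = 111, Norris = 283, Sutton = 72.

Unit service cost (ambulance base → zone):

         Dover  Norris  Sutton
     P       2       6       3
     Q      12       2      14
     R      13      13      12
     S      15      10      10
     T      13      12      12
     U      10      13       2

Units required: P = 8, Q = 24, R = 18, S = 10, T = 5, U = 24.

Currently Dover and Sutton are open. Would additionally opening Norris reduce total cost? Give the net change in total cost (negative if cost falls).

Current service cost with {Dover, Sutton}: 728.
Adding Norris: each zone re-picks its cheapest; new service cost 488, saving 240.
Extra fixed cost: 283. Net change = 283 − 240 = 43.
(Totals: 911 → 954.)

No — net change +43 (cost rises by 43).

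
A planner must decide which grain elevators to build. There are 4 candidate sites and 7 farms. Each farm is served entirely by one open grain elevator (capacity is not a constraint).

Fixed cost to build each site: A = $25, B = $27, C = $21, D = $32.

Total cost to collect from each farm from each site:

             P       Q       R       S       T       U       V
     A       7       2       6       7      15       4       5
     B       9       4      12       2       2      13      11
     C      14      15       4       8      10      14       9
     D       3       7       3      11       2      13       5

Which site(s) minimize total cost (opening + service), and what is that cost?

For any fixed open set, each farm goes to its cheapest open site; total = fixed + service.
{A}: P→A 7, Q→A 2, R→A 6, S→A 7, T→A 15, U→A 4, V→A 5. Service 46; fixed 25; total 71.
{D}: service 44 + fixed 32 = 76
{A, B}: P→A 7, Q→A 2, R→A 6, S→B 2, T→B 2, U→A 4, V→A 5. Service 28; fixed 52; total 80.
{A, B, C, D}: P→D 3, Q→A 2, R→D 3, S→B 2, T→B 2, U→A 4, V→A 5. Service 21; fixed 105; total 126.
(All 15 nonempty subsets were checked; A only is lowest.)

Open A only; minimum total cost 71.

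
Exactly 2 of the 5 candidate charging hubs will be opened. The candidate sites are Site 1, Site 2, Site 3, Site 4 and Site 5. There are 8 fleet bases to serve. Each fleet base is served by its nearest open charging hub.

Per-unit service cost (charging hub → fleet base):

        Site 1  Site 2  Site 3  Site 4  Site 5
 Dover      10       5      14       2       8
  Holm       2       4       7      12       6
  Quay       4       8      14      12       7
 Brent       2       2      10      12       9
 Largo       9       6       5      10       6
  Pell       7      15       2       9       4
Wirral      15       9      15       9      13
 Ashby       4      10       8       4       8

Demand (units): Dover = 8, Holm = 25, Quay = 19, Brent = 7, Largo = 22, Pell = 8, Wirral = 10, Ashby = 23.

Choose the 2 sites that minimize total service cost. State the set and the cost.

Choose Site 1 and Site 2; total service cost 550.

With exactly 2 open, each fleet base uses its cheapest among the chosen.
{Site 1, Site 2}: Dover→Site 2 5·8=40, Holm→Site 1 2·25=50, Quay→Site 1 4·19=76, Brent→Site 1 2·7=14, Largo→Site 2 6·22=132, Pell→Site 1 7·8=56, Wirral→Site 2 9·10=90, Ashby→Site 1 4·23=92. Service cost 550.
{Site 1, Site 3}: service cost 588
{Site 1, Site 5}: service cost 590
Among all 10 size-2 choices, {Site 1, Site 2} is lowest.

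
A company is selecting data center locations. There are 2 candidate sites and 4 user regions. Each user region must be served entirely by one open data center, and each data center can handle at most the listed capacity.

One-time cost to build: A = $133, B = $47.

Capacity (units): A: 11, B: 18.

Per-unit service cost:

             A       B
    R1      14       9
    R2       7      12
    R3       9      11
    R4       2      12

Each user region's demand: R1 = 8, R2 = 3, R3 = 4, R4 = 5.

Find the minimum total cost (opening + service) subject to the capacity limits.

Minimum total cost: 327

Open {A, B}: R1→B 9·8=72, R2→A 7·3=21, R3→B 11·4=44, R4→A 2·5=10.
Loads: A carries 8/11, B carries 12/18. Service 147; fixed 180; total 327.
Next best feasible plan costs 334.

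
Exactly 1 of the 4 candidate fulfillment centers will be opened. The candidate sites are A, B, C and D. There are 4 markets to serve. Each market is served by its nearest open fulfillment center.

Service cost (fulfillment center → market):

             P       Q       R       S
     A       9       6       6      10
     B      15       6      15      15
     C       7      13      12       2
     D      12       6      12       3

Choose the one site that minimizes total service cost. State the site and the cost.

With exactly 1 open, each market uses its cheapest among the chosen.
{A}: P→A 9, Q→A 6, R→A 6, S→A 10. Service cost 31.
{D}: service cost 33
{C}: service cost 34
Among all 4 size-1 choices, {A} is lowest.

Choose A only; total service cost 31.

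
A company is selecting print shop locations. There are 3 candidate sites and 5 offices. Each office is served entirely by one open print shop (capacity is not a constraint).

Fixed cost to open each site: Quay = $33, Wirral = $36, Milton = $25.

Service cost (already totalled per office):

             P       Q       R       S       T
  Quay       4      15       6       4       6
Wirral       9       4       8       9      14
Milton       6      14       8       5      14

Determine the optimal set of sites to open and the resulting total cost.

Open Quay only; minimum total cost 68.

For any fixed open set, each office goes to its cheapest open site; total = fixed + service.
{Quay}: P→Quay 4, Q→Quay 15, R→Quay 6, S→Quay 4, T→Quay 6. Service 35; fixed 33; total 68.
{Milton}: service 47 + fixed 25 = 72
{Wirral}: service 44 + fixed 36 = 80
{Quay, Wirral, Milton}: service 24 + fixed 94 = 118
No other subset beats 68.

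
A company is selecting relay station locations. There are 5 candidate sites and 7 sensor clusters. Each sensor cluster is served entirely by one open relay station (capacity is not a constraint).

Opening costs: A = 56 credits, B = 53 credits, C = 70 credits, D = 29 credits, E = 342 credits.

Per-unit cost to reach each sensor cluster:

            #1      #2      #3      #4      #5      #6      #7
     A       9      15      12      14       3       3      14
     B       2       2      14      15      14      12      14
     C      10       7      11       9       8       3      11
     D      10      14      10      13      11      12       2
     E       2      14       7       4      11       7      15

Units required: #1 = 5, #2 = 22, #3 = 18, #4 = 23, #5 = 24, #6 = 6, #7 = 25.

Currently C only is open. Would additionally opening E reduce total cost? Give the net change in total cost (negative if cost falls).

No — net change +115 (cost rises by 115).

Current service cost with {C}: 1094.
Adding E: each sensor cluster re-picks its cheapest; new service cost 867, saving 227.
Extra fixed cost: 342. Net change = 342 − 227 = 115.
(Totals: 1164 → 1279.)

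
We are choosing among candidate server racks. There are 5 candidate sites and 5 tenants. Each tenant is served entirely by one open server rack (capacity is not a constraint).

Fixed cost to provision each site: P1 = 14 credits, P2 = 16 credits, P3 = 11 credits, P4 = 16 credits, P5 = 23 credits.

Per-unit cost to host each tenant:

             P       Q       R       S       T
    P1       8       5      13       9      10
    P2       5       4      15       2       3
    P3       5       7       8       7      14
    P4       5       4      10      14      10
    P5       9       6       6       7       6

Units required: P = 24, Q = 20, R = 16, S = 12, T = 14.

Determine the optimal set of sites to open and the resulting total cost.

For any fixed open set, each tenant goes to its cheapest open site; total = fixed + service.
{P2, P5}: P→P2 5·24=120, Q→P2 4·20=80, R→P5 6·16=96, S→P2 2·12=24, T→P2 3·14=42. Service 362; fixed 39; total 401.
{P2, P3, P5}: P→P2 5·24=120, Q→P2 4·20=80, R→P5 6·16=96, S→P2 2·12=24, T→P2 3·14=42. Service 362; fixed 50; total 412.
{P1, P2, P5}: service 362 + fixed 53 = 415
{P1, P2, P3, P4, P5}: service 362 + fixed 80 = 442
No other subset beats 401.

Open P2 and P5; minimum total cost 401.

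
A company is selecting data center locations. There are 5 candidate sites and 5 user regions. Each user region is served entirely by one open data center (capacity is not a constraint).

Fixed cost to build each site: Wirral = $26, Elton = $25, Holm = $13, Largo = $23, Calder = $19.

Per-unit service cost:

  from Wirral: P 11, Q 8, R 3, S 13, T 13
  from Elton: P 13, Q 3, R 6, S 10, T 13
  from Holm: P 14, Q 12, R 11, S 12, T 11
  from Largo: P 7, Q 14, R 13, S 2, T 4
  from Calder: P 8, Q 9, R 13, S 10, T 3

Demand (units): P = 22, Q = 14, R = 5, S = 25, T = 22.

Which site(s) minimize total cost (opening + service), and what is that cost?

For any fixed open set, each user region goes to its cheapest open site; total = fixed + service.
{Elton, Largo, Calder}: P→Largo 7·22=154, Q→Elton 3·14=42, R→Elton 6·5=30, S→Largo 2·25=50, T→Calder 3·22=66. Service 342; fixed 67; total 409.
{Elton, Largo}: service 364 + fixed 48 = 412
{Wirral, Elton, Largo, Calder}: P→Largo 7·22=154, Q→Elton 3·14=42, R→Wirral 3·5=15, S→Largo 2·25=50, T→Calder 3·22=66. Service 327; fixed 93; total 420.
{Wirral, Elton, Holm, Largo, Calder}: service 327 + fixed 106 = 433
No other subset beats 409.

Open Elton, Largo and Calder; minimum total cost 409.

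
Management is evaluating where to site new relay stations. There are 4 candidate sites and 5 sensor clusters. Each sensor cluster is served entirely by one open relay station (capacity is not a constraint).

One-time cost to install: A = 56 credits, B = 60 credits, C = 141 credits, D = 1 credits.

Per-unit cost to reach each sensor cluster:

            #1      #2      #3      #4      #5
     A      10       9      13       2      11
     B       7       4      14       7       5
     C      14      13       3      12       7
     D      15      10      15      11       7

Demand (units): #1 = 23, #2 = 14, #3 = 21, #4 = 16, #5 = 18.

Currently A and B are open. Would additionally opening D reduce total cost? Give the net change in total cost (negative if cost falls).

Current service cost with {A, B}: 612.
Adding D: each sensor cluster re-picks its cheapest; new service cost 612, saving 0.
Extra fixed cost: 1. Net change = 1 − 0 = 1.
(Totals: 728 → 729.)

No — net change +1 (cost rises by 1).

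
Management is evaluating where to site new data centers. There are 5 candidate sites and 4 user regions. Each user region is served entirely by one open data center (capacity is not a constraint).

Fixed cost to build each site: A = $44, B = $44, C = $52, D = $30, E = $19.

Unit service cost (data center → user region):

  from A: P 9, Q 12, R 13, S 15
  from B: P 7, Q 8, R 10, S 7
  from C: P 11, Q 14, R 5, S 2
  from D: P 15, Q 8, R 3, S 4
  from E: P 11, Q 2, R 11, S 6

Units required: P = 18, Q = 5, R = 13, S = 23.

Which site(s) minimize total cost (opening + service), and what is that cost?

Open B, D and E; minimum total cost 360.

For any fixed open set, each user region goes to its cheapest open site; total = fixed + service.
{B, D, E}: P→B 7·18=126, Q→E 2·5=10, R→D 3·13=39, S→D 4·23=92. Service 267; fixed 93; total 360.
{B, C, E}: P→B 7·18=126, Q→E 2·5=10, R→C 5·13=65, S→C 2·23=46. Service 247; fixed 115; total 362.
{B, C, D, E}: service 221 + fixed 145 = 366
{A, B, C, D, E}: service 221 + fixed 189 = 410
No other subset beats 360.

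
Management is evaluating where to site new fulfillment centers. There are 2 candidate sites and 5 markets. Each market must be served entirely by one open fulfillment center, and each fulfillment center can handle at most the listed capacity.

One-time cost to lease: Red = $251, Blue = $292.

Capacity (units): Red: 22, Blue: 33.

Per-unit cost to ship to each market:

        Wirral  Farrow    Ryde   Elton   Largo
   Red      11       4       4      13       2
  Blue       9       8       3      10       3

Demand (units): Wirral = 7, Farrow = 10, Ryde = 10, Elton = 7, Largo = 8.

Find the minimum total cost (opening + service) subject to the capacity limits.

Open {Red, Blue}: Wirral→Blue 9·7=63, Farrow→Red 4·10=40, Ryde→Blue 3·10=30, Elton→Blue 10·7=70, Largo→Red 2·8=16.
Loads: Red carries 18/22, Blue carries 24/33. Service 219; fixed 543; total 762.
Next best feasible plan costs 770.

Minimum total cost: 762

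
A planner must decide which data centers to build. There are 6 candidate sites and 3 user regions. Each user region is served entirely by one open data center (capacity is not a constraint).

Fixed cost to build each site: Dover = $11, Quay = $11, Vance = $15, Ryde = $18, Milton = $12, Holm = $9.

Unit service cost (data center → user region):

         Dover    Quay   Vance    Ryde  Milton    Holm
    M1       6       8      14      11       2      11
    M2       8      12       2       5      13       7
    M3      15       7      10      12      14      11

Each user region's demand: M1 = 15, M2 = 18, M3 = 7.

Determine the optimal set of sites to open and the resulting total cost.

For any fixed open set, each user region goes to its cheapest open site; total = fixed + service.
{Quay, Vance, Milton}: M1→Milton 2·15=30, M2→Vance 2·18=36, M3→Quay 7·7=49. Service 115; fixed 38; total 153.
{Quay, Vance, Milton, Holm}: M1→Milton 2·15=30, M2→Vance 2·18=36, M3→Quay 7·7=49. Service 115; fixed 47; total 162.
{Vance, Milton}: M1→Milton 2·15=30, M2→Vance 2·18=36, M3→Vance 10·7=70. Service 136; fixed 27; total 163.
{Dover, Quay, Vance, Ryde, Milton, Holm}: M1→Milton 2·15=30, M2→Vance 2·18=36, M3→Quay 7·7=49. Service 115; fixed 76; total 191.
No other subset beats 153.

Open Quay, Vance and Milton; minimum total cost 153.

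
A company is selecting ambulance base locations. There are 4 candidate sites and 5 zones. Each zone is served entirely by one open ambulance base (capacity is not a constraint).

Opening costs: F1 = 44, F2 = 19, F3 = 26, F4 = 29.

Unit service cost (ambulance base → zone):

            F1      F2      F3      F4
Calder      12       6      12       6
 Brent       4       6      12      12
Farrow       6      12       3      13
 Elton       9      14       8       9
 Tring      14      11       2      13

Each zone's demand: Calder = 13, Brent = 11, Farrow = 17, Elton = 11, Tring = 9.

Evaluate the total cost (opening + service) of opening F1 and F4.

Total cost: 513

Each zone is assigned to its cheapest site among the open ones.
{F1, F4}: Calder→F4 6·13=78, Brent→F1 4·11=44, Farrow→F1 6·17=102, Elton→F1 9·11=99, Tring→F4 13·9=117. Service 440; fixed 73; total 513.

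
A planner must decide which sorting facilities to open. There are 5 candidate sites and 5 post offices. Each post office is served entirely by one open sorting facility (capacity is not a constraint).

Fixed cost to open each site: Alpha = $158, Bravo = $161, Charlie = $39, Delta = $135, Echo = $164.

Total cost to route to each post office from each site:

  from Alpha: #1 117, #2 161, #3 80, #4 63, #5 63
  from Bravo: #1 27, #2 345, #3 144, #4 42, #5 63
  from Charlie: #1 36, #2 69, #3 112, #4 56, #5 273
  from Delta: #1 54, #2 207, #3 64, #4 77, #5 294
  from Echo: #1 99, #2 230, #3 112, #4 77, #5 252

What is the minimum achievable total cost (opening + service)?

Minimum total cost: 501

For any fixed open set, each post office goes to its cheapest open site; total = fixed + service.
{Alpha, Charlie}: #1→Charlie 36, #2→Charlie 69, #3→Alpha 80, #4→Charlie 56, #5→Alpha 63. Service 304; fixed 197; total 501.
{Bravo, Charlie}: service 313 + fixed 200 = 513
{Charlie}: service 546 + fixed 39 = 585
{Alpha, Bravo, Charlie, Delta, Echo}: service 265 + fixed 657 = 922
No other subset beats 501.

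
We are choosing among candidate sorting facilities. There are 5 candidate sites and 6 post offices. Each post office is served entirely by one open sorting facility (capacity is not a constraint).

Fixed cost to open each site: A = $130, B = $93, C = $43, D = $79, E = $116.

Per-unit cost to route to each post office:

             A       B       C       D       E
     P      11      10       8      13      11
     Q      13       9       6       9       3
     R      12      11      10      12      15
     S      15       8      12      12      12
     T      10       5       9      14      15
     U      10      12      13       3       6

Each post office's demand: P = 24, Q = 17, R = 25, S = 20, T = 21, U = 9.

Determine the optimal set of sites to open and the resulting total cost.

Open B, C and D; minimum total cost 1051.

For any fixed open set, each post office goes to its cheapest open site; total = fixed + service.
{B, C, D}: P→C 8·24=192, Q→C 6·17=102, R→C 10·25=250, S→B 8·20=160, T→B 5·21=105, U→D 3·9=27. Service 836; fixed 215; total 1051.
{B, C}: service 917 + fixed 136 = 1053
{B, C, E}: P→C 8·24=192, Q→E 3·17=51, R→C 10·25=250, S→B 8·20=160, T→B 5·21=105, U→E 6·9=54. Service 812; fixed 252; total 1064.
{A, B, C, D, E}: service 785 + fixed 461 = 1246
No other subset beats 1051.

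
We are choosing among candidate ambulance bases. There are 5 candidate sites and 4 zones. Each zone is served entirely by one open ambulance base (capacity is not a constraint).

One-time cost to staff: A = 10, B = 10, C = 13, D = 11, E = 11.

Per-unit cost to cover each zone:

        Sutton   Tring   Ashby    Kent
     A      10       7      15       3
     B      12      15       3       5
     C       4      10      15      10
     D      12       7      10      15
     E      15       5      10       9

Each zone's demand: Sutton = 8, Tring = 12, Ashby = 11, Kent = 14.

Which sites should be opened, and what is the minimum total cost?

For any fixed open set, each zone goes to its cheapest open site; total = fixed + service.
{A, B, C, E}: Sutton→C 4·8=32, Tring→E 5·12=60, Ashby→B 3·11=33, Kent→A 3·14=42. Service 167; fixed 44; total 211.
{A, B, C, D, E}: Sutton→C 4·8=32, Tring→E 5·12=60, Ashby→B 3·11=33, Kent→A 3·14=42. Service 167; fixed 55; total 222.
{A, B, C}: service 191 + fixed 33 = 224
{A}: Sutton→A 10·8=80, Tring→A 7·12=84, Ashby→A 15·11=165, Kent→A 3·14=42. Service 371; fixed 10; total 381.
No other subset beats 211.

Open A, B, C and E; minimum total cost 211.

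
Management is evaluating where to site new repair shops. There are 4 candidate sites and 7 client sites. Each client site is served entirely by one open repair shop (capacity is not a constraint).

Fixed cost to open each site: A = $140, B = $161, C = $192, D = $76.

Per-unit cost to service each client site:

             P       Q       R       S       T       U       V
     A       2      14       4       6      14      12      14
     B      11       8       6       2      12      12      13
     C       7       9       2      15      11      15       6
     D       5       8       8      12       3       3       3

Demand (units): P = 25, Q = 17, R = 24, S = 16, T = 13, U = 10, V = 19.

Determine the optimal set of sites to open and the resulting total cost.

Open A and D; minimum total cost 720.

For any fixed open set, each client site goes to its cheapest open site; total = fixed + service.
{A, D}: P→A 2·25=50, Q→D 8·17=136, R→A 4·24=96, S→A 6·16=96, T→D 3·13=39, U→D 3·10=30, V→D 3·19=57. Service 504; fixed 216; total 720.
{B, D}: P→D 5·25=125, Q→B 8·17=136, R→B 6·24=144, S→B 2·16=32, T→D 3·13=39, U→D 3·10=30, V→D 3·19=57. Service 563; fixed 237; total 800.
{A, B, D}: service 440 + fixed 377 = 817
{A, B, C, D}: service 392 + fixed 569 = 961
No other subset beats 720.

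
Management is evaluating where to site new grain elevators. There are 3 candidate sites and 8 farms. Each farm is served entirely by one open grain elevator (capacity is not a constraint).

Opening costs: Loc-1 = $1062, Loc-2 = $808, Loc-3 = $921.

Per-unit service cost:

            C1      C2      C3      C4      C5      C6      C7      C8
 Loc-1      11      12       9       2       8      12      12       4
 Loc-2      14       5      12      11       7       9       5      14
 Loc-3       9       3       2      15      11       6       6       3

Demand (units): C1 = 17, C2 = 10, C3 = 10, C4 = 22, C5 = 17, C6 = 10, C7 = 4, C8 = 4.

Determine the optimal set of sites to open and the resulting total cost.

For any fixed open set, each farm goes to its cheapest open site; total = fixed + service.
{Loc-3}: C1→Loc-3 9·17=153, C2→Loc-3 3·10=30, C3→Loc-3 2·10=20, C4→Loc-3 15·22=330, C5→Loc-3 11·17=187, C6→Loc-3 6·10=60, C7→Loc-3 6·4=24, C8→Loc-3 3·4=12. Service 816; fixed 921; total 1737.
{Loc-2}: service 935 + fixed 808 = 1743
{Loc-1}: service 761 + fixed 1062 = 1823
{Loc-1, Loc-2, Loc-3}: service 458 + fixed 2791 = 3249
No other subset beats 1737.

Open Loc-3 only; minimum total cost 1737.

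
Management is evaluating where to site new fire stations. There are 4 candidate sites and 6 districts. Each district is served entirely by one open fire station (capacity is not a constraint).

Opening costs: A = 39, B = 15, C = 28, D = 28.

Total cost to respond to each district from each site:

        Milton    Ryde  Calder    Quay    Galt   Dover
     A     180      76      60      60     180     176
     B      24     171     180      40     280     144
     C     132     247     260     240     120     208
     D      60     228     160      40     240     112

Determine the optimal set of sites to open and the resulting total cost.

For any fixed open set, each district goes to its cheapest open site; total = fixed + service.
{A, B, C, D}: Milton→B 24, Ryde→A 76, Calder→A 60, Quay→B 40, Galt→C 120, Dover→D 112. Service 432; fixed 110; total 542.
{A, B, C}: service 464 + fixed 82 = 546
{A, C, D}: service 468 + fixed 95 = 563
{B}: Milton→B 24, Ryde→B 171, Calder→B 180, Quay→B 40, Galt→B 280, Dover→B 144. Service 839; fixed 15; total 854.
No other subset beats 542.

Open A, B, C and D; minimum total cost 542.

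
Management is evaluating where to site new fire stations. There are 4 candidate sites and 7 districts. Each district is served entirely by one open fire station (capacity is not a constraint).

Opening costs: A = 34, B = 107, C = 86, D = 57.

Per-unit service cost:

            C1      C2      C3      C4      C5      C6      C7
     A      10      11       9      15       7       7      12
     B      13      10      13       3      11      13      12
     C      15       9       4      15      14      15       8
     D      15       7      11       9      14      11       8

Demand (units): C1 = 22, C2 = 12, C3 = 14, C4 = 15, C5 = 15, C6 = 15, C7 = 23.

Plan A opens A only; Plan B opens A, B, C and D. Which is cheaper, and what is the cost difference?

Plan B is cheaper by 140.

Plan A: {A}: C1→A 10·22=220, C2→A 11·12=132, C3→A 9·14=126, C4→A 15·15=225, C5→A 7·15=105, C6→A 7·15=105, C7→A 12·23=276. Service 1189; fixed 34; total 1223.
Plan B: {A, B, C, D}: C1→A 10·22=220, C2→D 7·12=84, C3→C 4·14=56, C4→B 3·15=45, C5→A 7·15=105, C6→A 7·15=105, C7→C 8·23=184. Service 799; fixed 284; total 1083.
Difference: |1223 − 1083| = 140.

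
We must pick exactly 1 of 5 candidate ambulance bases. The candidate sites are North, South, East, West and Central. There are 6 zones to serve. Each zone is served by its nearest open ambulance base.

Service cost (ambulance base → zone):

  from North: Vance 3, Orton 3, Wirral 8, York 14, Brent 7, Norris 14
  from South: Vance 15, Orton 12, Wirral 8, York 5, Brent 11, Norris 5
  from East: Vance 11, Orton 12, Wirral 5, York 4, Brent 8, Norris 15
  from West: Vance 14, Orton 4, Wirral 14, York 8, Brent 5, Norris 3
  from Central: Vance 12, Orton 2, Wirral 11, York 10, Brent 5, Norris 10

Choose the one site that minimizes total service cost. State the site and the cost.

Choose West only; total service cost 48.

With exactly 1 open, each zone uses its cheapest among the chosen.
{West}: Vance→West 14, Orton→West 4, Wirral→West 14, York→West 8, Brent→West 5, Norris→West 3. Service cost 48.
{North}: service cost 49
{Central}: service cost 50
Among all 5 size-1 choices, {West} is lowest.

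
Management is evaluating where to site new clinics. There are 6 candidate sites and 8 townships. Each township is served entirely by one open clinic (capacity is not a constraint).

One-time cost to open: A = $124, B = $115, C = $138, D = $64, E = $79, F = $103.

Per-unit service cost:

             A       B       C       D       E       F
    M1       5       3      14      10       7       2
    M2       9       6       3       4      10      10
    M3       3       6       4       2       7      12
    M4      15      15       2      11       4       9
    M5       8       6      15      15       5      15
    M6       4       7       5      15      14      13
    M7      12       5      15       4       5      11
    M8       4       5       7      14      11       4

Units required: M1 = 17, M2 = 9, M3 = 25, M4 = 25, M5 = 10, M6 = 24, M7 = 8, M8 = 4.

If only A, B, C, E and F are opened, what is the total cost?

Total cost: 947

Each township is assigned to its cheapest site among the open ones.
{A, B, C, E, F}: M1→F 2·17=34, M2→C 3·9=27, M3→A 3·25=75, M4→C 2·25=50, M5→E 5·10=50, M6→A 4·24=96, M7→B 5·8=40, M8→A 4·4=16. Service 388; fixed 559; total 947.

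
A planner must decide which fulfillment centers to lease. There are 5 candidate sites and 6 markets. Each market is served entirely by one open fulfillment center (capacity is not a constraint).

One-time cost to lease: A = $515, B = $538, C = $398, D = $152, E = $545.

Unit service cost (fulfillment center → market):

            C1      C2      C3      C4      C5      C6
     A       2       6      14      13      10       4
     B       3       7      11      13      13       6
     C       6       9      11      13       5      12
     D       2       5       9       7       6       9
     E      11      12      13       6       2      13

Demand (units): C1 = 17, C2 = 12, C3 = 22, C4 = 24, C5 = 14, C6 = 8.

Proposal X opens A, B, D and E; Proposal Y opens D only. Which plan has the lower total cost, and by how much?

Proposal Y is cheaper by 1478.

Proposal X: {A, B, D, E}: C1→A 2·17=34, C2→D 5·12=60, C3→D 9·22=198, C4→E 6·24=144, C5→E 2·14=28, C6→A 4·8=32. Service 496; fixed 1750; total 2246.
Proposal Y: {D}: C1→D 2·17=34, C2→D 5·12=60, C3→D 9·22=198, C4→D 7·24=168, C5→D 6·14=84, C6→D 9·8=72. Service 616; fixed 152; total 768.
Difference: |2246 − 768| = 1478.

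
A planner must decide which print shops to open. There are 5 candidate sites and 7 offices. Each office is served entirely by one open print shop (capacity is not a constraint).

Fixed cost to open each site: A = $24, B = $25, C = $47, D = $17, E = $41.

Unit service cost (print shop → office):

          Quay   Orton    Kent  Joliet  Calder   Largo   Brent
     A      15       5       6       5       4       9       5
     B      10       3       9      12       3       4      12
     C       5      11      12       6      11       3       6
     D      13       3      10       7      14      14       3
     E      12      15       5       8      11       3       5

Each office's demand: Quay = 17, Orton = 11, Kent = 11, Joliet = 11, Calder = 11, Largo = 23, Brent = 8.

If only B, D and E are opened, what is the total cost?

Each office is assigned to its cheapest site among the open ones.
{B, D, E}: Quay→B 10·17=170, Orton→B 3·11=33, Kent→E 5·11=55, Joliet→D 7·11=77, Calder→B 3·11=33, Largo→E 3·23=69, Brent→D 3·8=24. Service 461; fixed 83; total 544.

Total cost: 544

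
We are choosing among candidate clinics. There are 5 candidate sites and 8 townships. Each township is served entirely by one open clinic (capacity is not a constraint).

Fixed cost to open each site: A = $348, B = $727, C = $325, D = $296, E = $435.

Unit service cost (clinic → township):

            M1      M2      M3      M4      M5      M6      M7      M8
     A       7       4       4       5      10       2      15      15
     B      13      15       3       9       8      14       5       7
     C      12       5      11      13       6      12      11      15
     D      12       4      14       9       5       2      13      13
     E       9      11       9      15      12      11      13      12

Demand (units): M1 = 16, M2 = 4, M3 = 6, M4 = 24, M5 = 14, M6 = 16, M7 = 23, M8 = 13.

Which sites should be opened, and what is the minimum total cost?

For any fixed open set, each township goes to its cheapest open site; total = fixed + service.
{A}: M1→A 7·16=112, M2→A 4·4=16, M3→A 4·6=24, M4→A 5·24=120, M5→A 10·14=140, M6→A 2·16=32, M7→A 15·23=345, M8→A 15·13=195. Service 984; fixed 348; total 1332.
{D}: service 1078 + fixed 296 = 1374
{A, D}: M1→A 7·16=112, M2→A 4·4=16, M3→A 4·6=24, M4→A 5·24=120, M5→D 5·14=70, M6→A 2·16=32, M7→D 13·23=299, M8→D 13·13=169. Service 842; fixed 644; total 1486.
{A, B, C, D, E}: service 574 + fixed 2131 = 2705
No other subset beats 1332.

Open A only; minimum total cost 1332.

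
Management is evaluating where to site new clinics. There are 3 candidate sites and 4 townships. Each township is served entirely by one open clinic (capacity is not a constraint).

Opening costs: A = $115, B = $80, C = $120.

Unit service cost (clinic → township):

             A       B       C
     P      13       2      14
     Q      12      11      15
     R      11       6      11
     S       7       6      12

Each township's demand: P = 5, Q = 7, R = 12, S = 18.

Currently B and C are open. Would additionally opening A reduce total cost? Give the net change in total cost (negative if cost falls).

Current service cost with {B, C}: 267.
Adding A: each township re-picks its cheapest; new service cost 267, saving 0.
Extra fixed cost: 115. Net change = 115 − 0 = 115.
(Totals: 467 → 582.)

No — net change +115 (cost rises by 115).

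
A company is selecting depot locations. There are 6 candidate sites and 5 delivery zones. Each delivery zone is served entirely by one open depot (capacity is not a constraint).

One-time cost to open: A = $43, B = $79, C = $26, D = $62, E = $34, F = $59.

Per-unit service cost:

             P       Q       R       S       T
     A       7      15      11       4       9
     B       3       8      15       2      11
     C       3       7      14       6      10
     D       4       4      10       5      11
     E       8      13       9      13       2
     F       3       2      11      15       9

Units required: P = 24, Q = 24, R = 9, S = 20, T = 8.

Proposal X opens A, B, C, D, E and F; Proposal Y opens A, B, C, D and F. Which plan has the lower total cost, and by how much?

Proposal X: {A, B, C, D, E, F}: P→B 3·24=72, Q→F 2·24=48, R→E 9·9=81, S→B 2·20=40, T→E 2·8=16. Service 257; fixed 303; total 560.
Proposal Y: {A, B, C, D, F}: P→B 3·24=72, Q→F 2·24=48, R→D 10·9=90, S→B 2·20=40, T→A 9·8=72. Service 322; fixed 269; total 591.
Difference: |560 − 591| = 31.

Proposal X is cheaper by 31.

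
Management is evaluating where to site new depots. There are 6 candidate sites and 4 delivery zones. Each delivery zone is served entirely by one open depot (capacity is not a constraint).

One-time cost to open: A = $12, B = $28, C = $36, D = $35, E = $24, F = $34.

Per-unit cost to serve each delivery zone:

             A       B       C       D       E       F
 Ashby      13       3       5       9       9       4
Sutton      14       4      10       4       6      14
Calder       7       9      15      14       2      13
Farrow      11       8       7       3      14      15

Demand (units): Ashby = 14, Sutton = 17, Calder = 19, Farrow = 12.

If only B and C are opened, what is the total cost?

Total cost: 429

Each delivery zone is assigned to its cheapest site among the open ones.
{B, C}: Ashby→B 3·14=42, Sutton→B 4·17=68, Calder→B 9·19=171, Farrow→C 7·12=84. Service 365; fixed 64; total 429.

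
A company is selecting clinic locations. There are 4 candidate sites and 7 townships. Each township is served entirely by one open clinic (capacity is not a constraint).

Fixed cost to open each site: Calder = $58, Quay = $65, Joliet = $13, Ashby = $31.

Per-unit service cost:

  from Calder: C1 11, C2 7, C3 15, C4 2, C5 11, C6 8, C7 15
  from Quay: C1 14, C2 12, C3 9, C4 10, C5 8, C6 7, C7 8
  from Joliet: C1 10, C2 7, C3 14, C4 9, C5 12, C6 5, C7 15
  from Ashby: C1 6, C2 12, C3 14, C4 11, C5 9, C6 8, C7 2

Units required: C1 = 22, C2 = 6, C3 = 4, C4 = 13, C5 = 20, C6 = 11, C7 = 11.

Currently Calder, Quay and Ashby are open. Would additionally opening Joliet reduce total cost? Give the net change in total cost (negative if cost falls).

Current service cost with {Calder, Quay, Ashby}: 495.
Adding Joliet: each township re-picks its cheapest; new service cost 473, saving 22.
Extra fixed cost: 13. Net change = 13 − 22 = -9.
(Totals: 649 → 640.)

Yes — net change −9 (cost falls by 9).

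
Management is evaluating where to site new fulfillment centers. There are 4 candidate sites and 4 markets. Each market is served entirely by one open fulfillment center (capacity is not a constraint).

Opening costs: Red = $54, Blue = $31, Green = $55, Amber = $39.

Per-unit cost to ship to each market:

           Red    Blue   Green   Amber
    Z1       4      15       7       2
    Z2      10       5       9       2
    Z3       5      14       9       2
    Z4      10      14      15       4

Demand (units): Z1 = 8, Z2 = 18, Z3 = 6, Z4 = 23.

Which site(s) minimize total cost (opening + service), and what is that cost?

For any fixed open set, each market goes to its cheapest open site; total = fixed + service.
{Amber}: Z1→Amber 2·8=16, Z2→Amber 2·18=36, Z3→Amber 2·6=12, Z4→Amber 4·23=92. Service 156; fixed 39; total 195.
{Blue, Amber}: service 156 + fixed 70 = 226
{Red, Amber}: Z1→Amber 2·8=16, Z2→Amber 2·18=36, Z3→Amber 2·6=12, Z4→Amber 4·23=92. Service 156; fixed 93; total 249.
{Red, Blue, Green, Amber}: service 156 + fixed 179 = 335
No other subset beats 195.

Open Amber only; minimum total cost 195.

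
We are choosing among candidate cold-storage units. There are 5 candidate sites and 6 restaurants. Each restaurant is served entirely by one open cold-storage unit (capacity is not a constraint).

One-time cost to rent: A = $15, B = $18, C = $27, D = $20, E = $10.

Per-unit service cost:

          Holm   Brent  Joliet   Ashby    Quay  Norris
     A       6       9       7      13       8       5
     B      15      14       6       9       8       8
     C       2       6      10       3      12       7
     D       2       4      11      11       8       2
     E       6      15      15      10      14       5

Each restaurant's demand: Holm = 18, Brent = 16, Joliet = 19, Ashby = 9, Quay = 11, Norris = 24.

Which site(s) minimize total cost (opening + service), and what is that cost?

Open B, C and D; minimum total cost 442.

For any fixed open set, each restaurant goes to its cheapest open site; total = fixed + service.
{B, C, D}: Holm→C 2·18=36, Brent→D 4·16=64, Joliet→B 6·19=114, Ashby→C 3·9=27, Quay→B 8·11=88, Norris→D 2·24=48. Service 377; fixed 65; total 442.
{B, C, D, E}: service 377 + fixed 75 = 452
{A, B, C, D}: service 377 + fixed 80 = 457
{A, B, C, D, E}: service 377 + fixed 90 = 467
No other subset beats 442.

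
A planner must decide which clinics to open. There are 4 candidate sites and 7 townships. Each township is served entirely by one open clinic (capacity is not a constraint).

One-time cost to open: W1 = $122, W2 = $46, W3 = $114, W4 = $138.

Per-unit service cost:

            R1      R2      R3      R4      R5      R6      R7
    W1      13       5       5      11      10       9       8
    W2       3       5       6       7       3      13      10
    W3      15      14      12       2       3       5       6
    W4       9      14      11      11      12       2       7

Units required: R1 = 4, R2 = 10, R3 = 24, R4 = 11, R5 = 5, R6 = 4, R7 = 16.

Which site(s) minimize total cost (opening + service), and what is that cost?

Open W2 and W3; minimum total cost 519.

For any fixed open set, each township goes to its cheapest open site; total = fixed + service.
{W2, W3}: R1→W2 3·4=12, R2→W2 5·10=50, R3→W2 6·24=144, R4→W3 2·11=22, R5→W2 3·5=15, R6→W3 5·4=20, R7→W3 6·16=96. Service 359; fixed 160; total 519.
{W2}: service 510 + fixed 46 = 556
{W2, W4}: service 418 + fixed 184 = 602
{W1, W2, W3, W4}: service 323 + fixed 420 = 743
No other subset beats 519.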